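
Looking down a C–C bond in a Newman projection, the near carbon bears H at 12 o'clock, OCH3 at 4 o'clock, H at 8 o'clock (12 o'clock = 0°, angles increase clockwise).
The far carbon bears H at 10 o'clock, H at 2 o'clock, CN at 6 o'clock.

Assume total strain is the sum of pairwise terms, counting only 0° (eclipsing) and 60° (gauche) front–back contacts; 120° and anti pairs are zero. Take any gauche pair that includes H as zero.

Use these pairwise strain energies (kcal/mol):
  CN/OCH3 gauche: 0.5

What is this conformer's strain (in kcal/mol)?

0.5 kcal/mol

This conformer (staggered): OCH3–CN gauche; 0.5 = 0.5 kcal/mol.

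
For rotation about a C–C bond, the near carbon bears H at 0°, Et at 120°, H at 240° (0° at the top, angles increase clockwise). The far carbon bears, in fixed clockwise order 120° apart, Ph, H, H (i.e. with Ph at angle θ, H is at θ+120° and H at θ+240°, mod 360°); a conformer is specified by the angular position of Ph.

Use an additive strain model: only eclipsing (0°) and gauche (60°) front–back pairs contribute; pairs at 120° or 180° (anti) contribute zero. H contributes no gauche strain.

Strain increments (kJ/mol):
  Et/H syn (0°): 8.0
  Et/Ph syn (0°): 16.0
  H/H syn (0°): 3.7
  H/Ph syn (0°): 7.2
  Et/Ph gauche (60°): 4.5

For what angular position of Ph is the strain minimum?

300°

Ph at 0° is eclipsed. H at 0° is eclipsed with Ph at 0° (7.2); Et at 120° is eclipsed with H at 120° (8.0); H at 240° is eclipsed with H at 240° (3.7). Total 18.9 kJ/mol.
Ph at 60° is staggered. Et at 120° is gauche with Ph at 60° (4.5). Total 4.5 kJ/mol.
Ph at 120° is eclipsed. H at 0° is eclipsed with H at 0° (3.7); Et at 120° is eclipsed with Ph at 120° (16.0); H at 240° is eclipsed with H at 240° (3.7). Total 23.4 kJ/mol.
Ph at 180° is staggered. Et at 120° is gauche with Ph at 180° (4.5). Total 4.5 kJ/mol.
Ph at 240° is eclipsed. H at 0° is eclipsed with H at 0° (3.7); Et at 120° is eclipsed with H at 120° (8.0); H at 240° is eclipsed with Ph at 240° (7.2). Total 18.9 kJ/mol.
Ph at 300° (staggered): no non-H gauche contacts → 0.0 kJ/mol.
The minimum (0.0 kJ/mol) occurs with Ph at 300°.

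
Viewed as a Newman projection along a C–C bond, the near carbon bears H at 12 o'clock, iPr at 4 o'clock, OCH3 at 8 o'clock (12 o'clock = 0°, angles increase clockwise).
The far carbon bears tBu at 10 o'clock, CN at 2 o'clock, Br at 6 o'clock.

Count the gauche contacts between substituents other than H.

4

Non-H gauche pairs: iPr(120°)/CN(60°); iPr(120°)/Br(180°); OCH3(240°)/tBu(300°); OCH3(240°)/Br(180°) — 4 interactions.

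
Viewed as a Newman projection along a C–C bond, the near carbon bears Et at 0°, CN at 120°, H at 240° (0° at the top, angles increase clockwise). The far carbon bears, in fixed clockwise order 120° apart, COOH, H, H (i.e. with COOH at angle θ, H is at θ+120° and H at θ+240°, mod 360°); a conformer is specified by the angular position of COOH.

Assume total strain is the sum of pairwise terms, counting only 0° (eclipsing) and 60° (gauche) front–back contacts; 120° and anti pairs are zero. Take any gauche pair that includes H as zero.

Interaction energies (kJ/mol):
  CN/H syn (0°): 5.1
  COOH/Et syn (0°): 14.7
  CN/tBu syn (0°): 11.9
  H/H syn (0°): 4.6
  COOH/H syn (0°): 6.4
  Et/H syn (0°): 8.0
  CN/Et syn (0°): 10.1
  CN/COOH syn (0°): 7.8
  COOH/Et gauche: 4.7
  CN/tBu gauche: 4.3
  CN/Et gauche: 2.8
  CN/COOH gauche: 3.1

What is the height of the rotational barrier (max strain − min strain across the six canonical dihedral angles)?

COOH at 0° (eclipsed): Et–COOH eclipsed, CN–H eclipsed, H–H eclipsed; 14.7 + 5.1 + 4.6 = 24.4 kJ/mol.
COOH at 60° (staggered): Et–COOH gauche, CN–COOH gauche; 4.7 + 3.1 = 7.8 kJ/mol.
COOH at 120° (eclipsed): Et–H eclipsed, CN–COOH eclipsed, H–H eclipsed; 8.0 + 7.8 + 4.6 = 20.4 kJ/mol.
COOH at 180° (staggered): CN–COOH gauche; 3.1 = 3.1 kJ/mol.
COOH at 240° (eclipsed): Et–H eclipsed, CN–H eclipsed, H–COOH eclipsed; 8.0 + 5.1 + 6.4 = 19.5 kJ/mol.
COOH at 300° (staggered): Et–COOH gauche; 4.7 = 4.7 kJ/mol.
Max at 0° (24.4 kJ/mol), min at 180° (3.1 kJ/mol); barrier = 21.3 kJ/mol.

21.3 kJ/mol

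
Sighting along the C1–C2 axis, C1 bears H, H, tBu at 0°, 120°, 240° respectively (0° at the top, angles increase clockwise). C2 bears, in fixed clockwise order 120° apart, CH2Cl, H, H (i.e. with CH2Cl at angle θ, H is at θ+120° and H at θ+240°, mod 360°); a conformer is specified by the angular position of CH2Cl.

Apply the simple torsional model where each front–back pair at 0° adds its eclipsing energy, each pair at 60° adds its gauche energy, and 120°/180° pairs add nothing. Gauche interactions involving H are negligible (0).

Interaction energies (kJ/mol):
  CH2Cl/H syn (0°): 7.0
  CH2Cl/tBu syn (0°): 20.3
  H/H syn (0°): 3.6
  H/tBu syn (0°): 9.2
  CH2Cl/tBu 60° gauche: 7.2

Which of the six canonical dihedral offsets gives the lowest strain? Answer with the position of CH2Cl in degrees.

CH2Cl at 0° (eclipsed): H–CH2Cl eclipsed, H–H eclipsed, tBu–H eclipsed; 7.0 + 3.6 + 9.2 = 19.8 kJ/mol.
CH2Cl at 60° (staggered): no non-H gauche contacts → 0.0 kJ/mol.
CH2Cl at 120° (eclipsed): H–H eclipsed, H–CH2Cl eclipsed, tBu–H eclipsed; 3.6 + 7.0 + 9.2 = 19.8 kJ/mol.
CH2Cl at 180° (staggered): tBu–CH2Cl gauche; 7.2 = 7.2 kJ/mol.
CH2Cl at 240° (eclipsed): H–H eclipsed, H–H eclipsed, tBu–CH2Cl eclipsed; 3.6 + 3.6 + 20.3 = 27.5 kJ/mol.
CH2Cl at 300° (staggered): tBu–CH2Cl gauche; 7.2 = 7.2 kJ/mol.
The minimum (0.0 kJ/mol) occurs with CH2Cl at 60°.

60°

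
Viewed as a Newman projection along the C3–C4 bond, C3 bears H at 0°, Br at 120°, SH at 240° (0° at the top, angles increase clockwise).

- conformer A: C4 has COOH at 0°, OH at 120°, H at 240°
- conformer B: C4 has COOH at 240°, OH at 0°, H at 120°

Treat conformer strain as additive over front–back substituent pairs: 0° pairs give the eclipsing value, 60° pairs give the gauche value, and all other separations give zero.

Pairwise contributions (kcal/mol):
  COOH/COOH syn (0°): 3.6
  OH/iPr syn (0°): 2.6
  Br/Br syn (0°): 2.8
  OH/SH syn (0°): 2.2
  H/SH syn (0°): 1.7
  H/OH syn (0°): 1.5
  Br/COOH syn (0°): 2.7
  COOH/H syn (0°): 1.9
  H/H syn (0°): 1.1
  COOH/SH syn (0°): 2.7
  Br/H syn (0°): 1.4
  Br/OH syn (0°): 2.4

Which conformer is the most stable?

A (eclipsed): H–COOH eclipsed, Br–OH eclipsed, SH–H eclipsed; 1.9 + 2.4 + 1.7 = 6.0 kcal/mol.
B (eclipsed): H–OH eclipsed, Br–H eclipsed, SH–COOH eclipsed; 1.5 + 1.4 + 2.7 = 5.6 kcal/mol.
B has the lowest total (5.6 kcal/mol).

B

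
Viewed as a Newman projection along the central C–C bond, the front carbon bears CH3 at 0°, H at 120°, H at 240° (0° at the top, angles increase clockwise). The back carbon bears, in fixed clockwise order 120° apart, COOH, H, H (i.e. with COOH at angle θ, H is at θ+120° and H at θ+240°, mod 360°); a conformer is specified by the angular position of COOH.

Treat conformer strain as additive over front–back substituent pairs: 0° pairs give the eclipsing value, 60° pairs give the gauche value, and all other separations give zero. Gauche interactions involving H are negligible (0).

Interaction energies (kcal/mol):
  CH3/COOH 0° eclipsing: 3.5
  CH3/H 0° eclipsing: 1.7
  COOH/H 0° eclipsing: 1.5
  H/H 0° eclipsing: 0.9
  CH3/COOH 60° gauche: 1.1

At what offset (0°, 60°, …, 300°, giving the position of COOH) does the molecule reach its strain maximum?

COOH at 0° is eclipsed. CH3 at 0° is eclipsed with COOH at 0° (3.5); H at 120° is eclipsed with H at 120° (0.9); H at 240° is eclipsed with H at 240° (0.9). Total 5.3 kcal/mol.
COOH at 60° is staggered. CH3 at 0° is gauche with COOH at 60° (1.1). Total 1.1 kcal/mol.
COOH at 120° is eclipsed. CH3 at 0° is eclipsed with H at 0° (1.7); H at 120° is eclipsed with COOH at 120° (1.5); H at 240° is eclipsed with H at 240° (0.9). Total 4.1 kcal/mol.
COOH at 180° (staggered): no non-H gauche contacts → 0.0 kcal/mol.
COOH at 240° is eclipsed. CH3 at 0° is eclipsed with H at 0° (1.7); H at 120° is eclipsed with H at 120° (0.9); H at 240° is eclipsed with COOH at 240° (1.5). Total 4.1 kcal/mol.
COOH at 300° is staggered. CH3 at 0° is gauche with COOH at 300° (1.1). Total 1.1 kcal/mol.
The maximum (5.3 kcal/mol) occurs with COOH at 0°.

0°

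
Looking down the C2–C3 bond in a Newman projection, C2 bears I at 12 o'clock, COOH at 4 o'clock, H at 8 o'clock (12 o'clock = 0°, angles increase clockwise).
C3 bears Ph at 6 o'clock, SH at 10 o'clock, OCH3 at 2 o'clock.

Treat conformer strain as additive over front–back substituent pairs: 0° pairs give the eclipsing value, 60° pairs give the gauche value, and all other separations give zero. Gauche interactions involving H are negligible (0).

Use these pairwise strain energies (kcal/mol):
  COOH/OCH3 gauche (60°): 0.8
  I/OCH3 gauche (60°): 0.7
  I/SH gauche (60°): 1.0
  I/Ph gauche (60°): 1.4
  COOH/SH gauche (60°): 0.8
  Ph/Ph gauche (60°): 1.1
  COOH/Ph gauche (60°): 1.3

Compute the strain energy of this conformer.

This conformer is staggered. I at 0° is gauche with SH at 300° (1.0); I at 0° is gauche with OCH3 at 60° (0.7); COOH at 120° is gauche with Ph at 180° (1.3); COOH at 120° is gauche with OCH3 at 60° (0.8). Total 3.8 kcal/mol.

3.8 kcal/mol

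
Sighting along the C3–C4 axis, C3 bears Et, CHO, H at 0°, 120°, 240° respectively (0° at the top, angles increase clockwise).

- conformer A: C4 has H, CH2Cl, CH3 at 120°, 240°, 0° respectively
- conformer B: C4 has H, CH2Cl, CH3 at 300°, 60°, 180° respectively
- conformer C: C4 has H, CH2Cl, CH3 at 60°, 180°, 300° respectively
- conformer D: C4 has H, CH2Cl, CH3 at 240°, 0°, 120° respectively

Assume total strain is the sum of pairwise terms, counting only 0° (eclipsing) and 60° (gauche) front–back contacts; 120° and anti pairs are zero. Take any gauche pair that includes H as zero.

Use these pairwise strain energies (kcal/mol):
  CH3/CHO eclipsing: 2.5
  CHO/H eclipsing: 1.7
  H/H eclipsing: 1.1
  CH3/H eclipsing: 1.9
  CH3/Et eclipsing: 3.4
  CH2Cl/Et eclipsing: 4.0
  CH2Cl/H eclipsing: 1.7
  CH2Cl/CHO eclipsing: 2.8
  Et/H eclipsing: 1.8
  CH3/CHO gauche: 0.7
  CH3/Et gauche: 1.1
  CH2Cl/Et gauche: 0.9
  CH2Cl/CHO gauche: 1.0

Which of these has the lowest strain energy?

A (eclipsed): Et–CH3 eclipsed, CHO–H eclipsed, H–CH2Cl eclipsed; 3.4 + 1.7 + 1.7 = 6.8 kcal/mol.
B (staggered): Et–CH2Cl gauche, CHO–CH2Cl gauche, CHO–CH3 gauche; 0.9 + 1.0 + 0.7 = 2.6 kcal/mol.
C (staggered): Et–CH3 gauche, CHO–CH2Cl gauche; 1.1 + 1.0 = 2.1 kcal/mol.
D (eclipsed): Et–CH2Cl eclipsed, CHO–CH3 eclipsed, H–H eclipsed; 4.0 + 2.5 + 1.1 = 7.6 kcal/mol.
C has the lowest total (2.1 kcal/mol).

C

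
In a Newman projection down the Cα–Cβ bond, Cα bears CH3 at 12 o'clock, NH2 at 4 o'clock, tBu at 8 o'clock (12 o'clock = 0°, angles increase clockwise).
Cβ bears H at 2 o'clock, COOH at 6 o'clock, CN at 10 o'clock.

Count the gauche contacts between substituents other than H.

Non-H gauche pairs: CH3(0°)/CN(300°); NH2(120°)/COOH(180°); tBu(240°)/COOH(180°); tBu(240°)/CN(300°) — 4 interactions.

4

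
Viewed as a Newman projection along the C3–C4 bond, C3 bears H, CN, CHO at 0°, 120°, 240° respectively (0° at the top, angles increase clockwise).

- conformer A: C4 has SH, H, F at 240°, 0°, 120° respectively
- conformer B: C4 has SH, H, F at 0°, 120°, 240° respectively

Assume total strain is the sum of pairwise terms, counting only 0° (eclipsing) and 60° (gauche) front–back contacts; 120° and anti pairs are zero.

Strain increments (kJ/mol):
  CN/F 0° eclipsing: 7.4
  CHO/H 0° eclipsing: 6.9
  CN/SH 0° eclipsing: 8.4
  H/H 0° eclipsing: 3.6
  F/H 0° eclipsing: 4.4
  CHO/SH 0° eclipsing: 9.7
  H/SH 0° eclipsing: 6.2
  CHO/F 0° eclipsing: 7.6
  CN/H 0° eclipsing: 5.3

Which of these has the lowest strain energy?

A (eclipsed): H(0°)/H(0°) eclipsed 3.6; CN(120°)/F(120°) eclipsed 7.4; CHO(240°)/SH(240°) eclipsed 9.7 → 20.7 kJ/mol.
B (eclipsed): H(0°)/SH(0°) eclipsed 6.2; CN(120°)/H(120°) eclipsed 5.3; CHO(240°)/F(240°) eclipsed 7.6 → 19.1 kJ/mol.
B has the lowest total (19.1 kJ/mol).

B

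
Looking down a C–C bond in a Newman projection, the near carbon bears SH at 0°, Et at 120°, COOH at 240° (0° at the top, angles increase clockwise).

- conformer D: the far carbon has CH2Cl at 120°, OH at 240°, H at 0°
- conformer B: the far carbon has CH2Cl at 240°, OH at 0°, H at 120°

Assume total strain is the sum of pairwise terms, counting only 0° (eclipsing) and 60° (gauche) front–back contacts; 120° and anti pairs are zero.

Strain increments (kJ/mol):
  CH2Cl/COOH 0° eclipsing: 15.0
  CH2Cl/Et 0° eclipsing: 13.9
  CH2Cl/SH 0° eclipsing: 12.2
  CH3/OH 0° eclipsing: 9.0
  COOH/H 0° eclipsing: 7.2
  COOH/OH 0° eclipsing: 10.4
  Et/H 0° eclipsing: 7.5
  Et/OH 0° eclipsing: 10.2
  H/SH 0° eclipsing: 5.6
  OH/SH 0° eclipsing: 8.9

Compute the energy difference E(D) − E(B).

-1.5 kJ/mol

D (eclipsed): SH(0°)/H(0°) eclipsed 5.6; Et(120°)/CH2Cl(120°) eclipsed 13.9; COOH(240°)/OH(240°) eclipsed 10.4 → 29.9 kJ/mol.
B (eclipsed): SH(0°)/OH(0°) eclipsed 8.9; Et(120°)/H(120°) eclipsed 7.5; COOH(240°)/CH2Cl(240°) eclipsed 15.0 → 31.4 kJ/mol.
E(D) − E(B) = 29.9 − 31.4 = -1.5 kJ/mol.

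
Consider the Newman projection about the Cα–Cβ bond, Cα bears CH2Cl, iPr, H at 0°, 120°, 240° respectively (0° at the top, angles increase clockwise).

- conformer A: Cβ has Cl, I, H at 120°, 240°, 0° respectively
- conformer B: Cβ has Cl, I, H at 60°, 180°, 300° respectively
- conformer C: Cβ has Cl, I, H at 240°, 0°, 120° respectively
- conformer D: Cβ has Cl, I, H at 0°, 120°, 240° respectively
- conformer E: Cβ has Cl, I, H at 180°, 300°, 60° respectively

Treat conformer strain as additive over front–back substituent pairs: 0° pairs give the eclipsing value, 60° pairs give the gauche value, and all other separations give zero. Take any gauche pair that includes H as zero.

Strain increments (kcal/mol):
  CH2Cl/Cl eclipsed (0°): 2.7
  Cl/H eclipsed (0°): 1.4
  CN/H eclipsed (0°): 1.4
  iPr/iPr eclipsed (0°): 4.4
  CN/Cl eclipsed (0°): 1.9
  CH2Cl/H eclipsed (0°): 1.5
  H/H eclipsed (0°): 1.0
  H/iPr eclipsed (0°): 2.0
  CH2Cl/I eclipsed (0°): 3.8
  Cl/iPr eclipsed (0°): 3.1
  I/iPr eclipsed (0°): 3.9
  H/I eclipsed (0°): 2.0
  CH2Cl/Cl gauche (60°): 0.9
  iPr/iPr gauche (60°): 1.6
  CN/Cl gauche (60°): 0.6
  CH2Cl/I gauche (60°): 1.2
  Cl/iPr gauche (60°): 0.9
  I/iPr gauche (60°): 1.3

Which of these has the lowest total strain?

E

A (eclipsed): CH2Cl–H eclipsed, iPr–Cl eclipsed, H–I eclipsed; 1.5 + 3.1 + 2.0 = 6.6 kcal/mol.
B (staggered): CH2Cl–Cl gauche, iPr–Cl gauche, iPr–I gauche; 0.9 + 0.9 + 1.3 = 3.1 kcal/mol.
C (eclipsed): CH2Cl–I eclipsed, iPr–H eclipsed, H–Cl eclipsed; 3.8 + 2.0 + 1.4 = 7.2 kcal/mol.
D (eclipsed): CH2Cl–Cl eclipsed, iPr–I eclipsed, H–H eclipsed; 2.7 + 3.9 + 1.0 = 7.6 kcal/mol.
E (staggered): CH2Cl–I gauche, iPr–Cl gauche; 1.2 + 0.9 = 2.1 kcal/mol.
E has the lowest total (2.1 kcal/mol).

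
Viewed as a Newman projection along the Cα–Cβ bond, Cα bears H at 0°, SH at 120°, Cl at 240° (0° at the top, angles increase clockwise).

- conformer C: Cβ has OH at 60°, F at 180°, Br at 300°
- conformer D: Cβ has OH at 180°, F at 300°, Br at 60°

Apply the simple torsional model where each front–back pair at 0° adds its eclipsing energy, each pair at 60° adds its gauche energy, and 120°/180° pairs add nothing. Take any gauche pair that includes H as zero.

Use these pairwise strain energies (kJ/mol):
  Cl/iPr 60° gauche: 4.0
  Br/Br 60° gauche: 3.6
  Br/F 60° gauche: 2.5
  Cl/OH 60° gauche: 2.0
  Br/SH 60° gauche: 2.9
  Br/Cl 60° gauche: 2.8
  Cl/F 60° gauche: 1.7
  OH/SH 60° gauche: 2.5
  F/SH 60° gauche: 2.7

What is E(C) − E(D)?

C (staggered): SH–OH gauche, SH–F gauche, Cl–F gauche, Cl–Br gauche; 2.5 + 2.7 + 1.7 + 2.8 = 9.7 kJ/mol.
D (staggered): SH–OH gauche, SH–Br gauche, Cl–OH gauche, Cl–F gauche; 2.5 + 2.9 + 2.0 + 1.7 = 9.1 kJ/mol.
E(C) − E(D) = 9.7 − 9.1 = +0.6 kJ/mol.

+0.6 kJ/mol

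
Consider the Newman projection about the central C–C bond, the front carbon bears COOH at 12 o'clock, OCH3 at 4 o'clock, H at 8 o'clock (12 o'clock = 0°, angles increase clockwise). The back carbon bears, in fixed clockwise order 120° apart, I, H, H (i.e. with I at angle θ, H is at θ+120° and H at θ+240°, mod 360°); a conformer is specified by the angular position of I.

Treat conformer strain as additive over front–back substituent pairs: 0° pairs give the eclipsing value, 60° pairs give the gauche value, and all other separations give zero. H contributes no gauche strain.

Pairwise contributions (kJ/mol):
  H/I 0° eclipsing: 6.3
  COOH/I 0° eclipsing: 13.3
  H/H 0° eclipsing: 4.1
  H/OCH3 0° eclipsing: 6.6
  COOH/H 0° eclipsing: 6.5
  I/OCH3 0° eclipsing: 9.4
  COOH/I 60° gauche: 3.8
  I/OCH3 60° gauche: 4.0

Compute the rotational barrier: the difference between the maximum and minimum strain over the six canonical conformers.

20.2 kJ/mol

I at 0° (eclipsed): COOH–I eclipsed, OCH3–H eclipsed, H–H eclipsed; 13.3 + 6.6 + 4.1 = 24.0 kJ/mol.
I at 60° (staggered): COOH–I gauche, OCH3–I gauche; 3.8 + 4.0 = 7.8 kJ/mol.
I at 120° (eclipsed): COOH–H eclipsed, OCH3–I eclipsed, H–H eclipsed; 6.5 + 9.4 + 4.1 = 20.0 kJ/mol.
I at 180° (staggered): OCH3–I gauche; 4.0 = 4.0 kJ/mol.
I at 240° (eclipsed): COOH–H eclipsed, OCH3–H eclipsed, H–I eclipsed; 6.5 + 6.6 + 6.3 = 19.4 kJ/mol.
I at 300° (staggered): COOH–I gauche; 3.8 = 3.8 kJ/mol.
Max at 0° (24.0 kJ/mol), min at 300° (3.8 kJ/mol); barrier = 20.2 kJ/mol.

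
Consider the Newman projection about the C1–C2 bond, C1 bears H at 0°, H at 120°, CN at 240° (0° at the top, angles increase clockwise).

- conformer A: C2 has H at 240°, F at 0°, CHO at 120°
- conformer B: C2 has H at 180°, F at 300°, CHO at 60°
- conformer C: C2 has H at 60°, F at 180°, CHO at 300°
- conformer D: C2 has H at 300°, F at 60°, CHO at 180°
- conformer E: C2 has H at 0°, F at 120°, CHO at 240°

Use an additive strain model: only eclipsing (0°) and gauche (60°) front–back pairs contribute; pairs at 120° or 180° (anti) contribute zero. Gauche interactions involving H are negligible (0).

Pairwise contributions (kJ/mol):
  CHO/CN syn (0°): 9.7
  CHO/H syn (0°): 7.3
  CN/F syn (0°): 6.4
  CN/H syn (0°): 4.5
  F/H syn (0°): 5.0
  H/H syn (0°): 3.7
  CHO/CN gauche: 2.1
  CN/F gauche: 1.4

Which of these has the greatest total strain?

A (eclipsed): H–F eclipsed, H–CHO eclipsed, CN–H eclipsed; 5.0 + 7.3 + 4.5 = 16.8 kJ/mol.
B (staggered): CN–F gauche; 1.4 = 1.4 kJ/mol.
C (staggered): CN–F gauche, CN–CHO gauche; 1.4 + 2.1 = 3.5 kJ/mol.
D (staggered): CN–CHO gauche; 2.1 = 2.1 kJ/mol.
E (eclipsed): H–H eclipsed, H–F eclipsed, CN–CHO eclipsed; 3.7 + 5.0 + 9.7 = 18.4 kJ/mol.
E has the highest total (18.4 kJ/mol).

E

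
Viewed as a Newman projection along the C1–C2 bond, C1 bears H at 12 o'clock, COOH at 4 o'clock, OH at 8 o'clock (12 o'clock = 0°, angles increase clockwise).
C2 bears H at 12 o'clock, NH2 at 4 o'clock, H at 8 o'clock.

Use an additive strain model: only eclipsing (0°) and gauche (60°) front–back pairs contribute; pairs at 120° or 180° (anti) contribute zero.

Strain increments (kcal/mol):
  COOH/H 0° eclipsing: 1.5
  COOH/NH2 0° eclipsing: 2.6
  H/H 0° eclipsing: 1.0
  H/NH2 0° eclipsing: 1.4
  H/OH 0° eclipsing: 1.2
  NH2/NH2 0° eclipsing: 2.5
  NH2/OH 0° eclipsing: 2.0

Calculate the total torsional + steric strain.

4.8 kcal/mol

This conformer is eclipsed. H at 0° is eclipsed with H at 0° (1.0); COOH at 120° is eclipsed with NH2 at 120° (2.6); OH at 240° is eclipsed with H at 240° (1.2). Total 4.8 kcal/mol.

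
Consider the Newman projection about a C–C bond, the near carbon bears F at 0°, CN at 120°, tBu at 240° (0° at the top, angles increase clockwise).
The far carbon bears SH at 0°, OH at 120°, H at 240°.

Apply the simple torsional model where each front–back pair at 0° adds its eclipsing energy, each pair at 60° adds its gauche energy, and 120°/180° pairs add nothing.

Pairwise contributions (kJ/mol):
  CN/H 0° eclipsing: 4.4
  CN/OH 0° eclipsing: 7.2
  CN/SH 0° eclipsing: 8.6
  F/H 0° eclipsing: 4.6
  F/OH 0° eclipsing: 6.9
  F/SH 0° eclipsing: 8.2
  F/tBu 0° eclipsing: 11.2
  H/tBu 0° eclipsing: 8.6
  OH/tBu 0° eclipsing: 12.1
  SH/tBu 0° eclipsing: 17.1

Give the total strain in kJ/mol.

This conformer is eclipsed. F at 0° is eclipsed with SH at 0° (8.2); CN at 120° is eclipsed with OH at 120° (7.2); tBu at 240° is eclipsed with H at 240° (8.6). Total 24.0 kJ/mol.

24.0 kJ/mol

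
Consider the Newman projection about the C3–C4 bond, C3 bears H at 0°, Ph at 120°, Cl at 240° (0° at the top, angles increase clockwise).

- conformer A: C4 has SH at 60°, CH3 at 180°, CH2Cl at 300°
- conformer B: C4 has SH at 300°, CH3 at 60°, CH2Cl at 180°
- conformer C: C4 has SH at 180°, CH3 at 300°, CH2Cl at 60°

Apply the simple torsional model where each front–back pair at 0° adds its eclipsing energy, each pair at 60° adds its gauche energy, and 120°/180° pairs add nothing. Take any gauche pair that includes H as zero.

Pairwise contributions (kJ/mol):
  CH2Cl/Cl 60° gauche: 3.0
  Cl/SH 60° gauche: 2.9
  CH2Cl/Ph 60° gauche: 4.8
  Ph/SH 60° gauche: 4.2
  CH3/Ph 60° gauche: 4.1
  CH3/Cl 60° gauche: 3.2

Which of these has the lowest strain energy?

A (staggered): Ph–SH gauche, Ph–CH3 gauche, Cl–CH3 gauche, Cl–CH2Cl gauche; 4.2 + 4.1 + 3.2 + 3.0 = 14.5 kJ/mol.
B (staggered): Ph–CH3 gauche, Ph–CH2Cl gauche, Cl–SH gauche, Cl–CH2Cl gauche; 4.1 + 4.8 + 2.9 + 3.0 = 14.8 kJ/mol.
C (staggered): Ph–SH gauche, Ph–CH2Cl gauche, Cl–SH gauche, Cl–CH3 gauche; 4.2 + 4.8 + 2.9 + 3.2 = 15.1 kJ/mol.
A has the lowest total (14.5 kJ/mol).

A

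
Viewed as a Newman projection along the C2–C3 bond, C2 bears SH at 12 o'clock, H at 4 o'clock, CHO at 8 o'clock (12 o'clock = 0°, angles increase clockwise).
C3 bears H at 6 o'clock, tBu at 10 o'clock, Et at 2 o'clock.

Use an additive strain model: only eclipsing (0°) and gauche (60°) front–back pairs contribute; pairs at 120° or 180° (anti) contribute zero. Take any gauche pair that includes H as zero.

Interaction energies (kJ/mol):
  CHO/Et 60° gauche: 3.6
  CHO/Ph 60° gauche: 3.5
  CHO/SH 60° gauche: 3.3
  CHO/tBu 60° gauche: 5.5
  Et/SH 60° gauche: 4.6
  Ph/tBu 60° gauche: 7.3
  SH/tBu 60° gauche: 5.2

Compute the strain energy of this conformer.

This conformer is staggered. SH at 0° is gauche with tBu at 300° (5.2); SH at 0° is gauche with Et at 60° (4.6); CHO at 240° is gauche with tBu at 300° (5.5). Total 15.3 kJ/mol.

15.3 kJ/mol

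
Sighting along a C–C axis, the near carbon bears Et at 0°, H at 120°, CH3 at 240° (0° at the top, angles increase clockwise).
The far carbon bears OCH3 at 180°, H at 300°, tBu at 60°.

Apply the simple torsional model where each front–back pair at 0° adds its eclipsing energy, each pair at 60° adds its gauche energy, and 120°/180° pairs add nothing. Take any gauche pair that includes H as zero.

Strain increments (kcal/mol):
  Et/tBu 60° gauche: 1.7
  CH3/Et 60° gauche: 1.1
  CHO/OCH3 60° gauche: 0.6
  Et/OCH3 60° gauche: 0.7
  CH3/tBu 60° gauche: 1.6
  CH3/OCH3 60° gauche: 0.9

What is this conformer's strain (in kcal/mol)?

This conformer (staggered): Et(0°)/tBu(60°) gauche 1.7; CH3(240°)/OCH3(180°) gauche 0.9 → 2.6 kcal/mol.

2.6 kcal/mol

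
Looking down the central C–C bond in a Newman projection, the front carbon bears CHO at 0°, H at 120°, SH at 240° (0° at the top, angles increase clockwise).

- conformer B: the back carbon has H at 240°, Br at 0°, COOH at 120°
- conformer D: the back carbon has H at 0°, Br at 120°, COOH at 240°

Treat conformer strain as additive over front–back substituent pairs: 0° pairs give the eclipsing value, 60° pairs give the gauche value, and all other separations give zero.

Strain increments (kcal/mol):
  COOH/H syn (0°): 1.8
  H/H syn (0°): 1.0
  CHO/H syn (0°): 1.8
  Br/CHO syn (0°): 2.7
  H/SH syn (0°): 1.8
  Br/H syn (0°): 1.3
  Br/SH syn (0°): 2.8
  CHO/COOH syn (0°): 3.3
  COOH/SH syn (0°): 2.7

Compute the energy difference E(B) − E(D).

B (eclipsed): CHO–Br eclipsed, H–COOH eclipsed, SH–H eclipsed; 2.7 + 1.8 + 1.8 = 6.3 kcal/mol.
D (eclipsed): CHO–H eclipsed, H–Br eclipsed, SH–COOH eclipsed; 1.8 + 1.3 + 2.7 = 5.8 kcal/mol.
E(B) − E(D) = 6.3 − 5.8 = +0.5 kcal/mol.

+0.5 kcal/mol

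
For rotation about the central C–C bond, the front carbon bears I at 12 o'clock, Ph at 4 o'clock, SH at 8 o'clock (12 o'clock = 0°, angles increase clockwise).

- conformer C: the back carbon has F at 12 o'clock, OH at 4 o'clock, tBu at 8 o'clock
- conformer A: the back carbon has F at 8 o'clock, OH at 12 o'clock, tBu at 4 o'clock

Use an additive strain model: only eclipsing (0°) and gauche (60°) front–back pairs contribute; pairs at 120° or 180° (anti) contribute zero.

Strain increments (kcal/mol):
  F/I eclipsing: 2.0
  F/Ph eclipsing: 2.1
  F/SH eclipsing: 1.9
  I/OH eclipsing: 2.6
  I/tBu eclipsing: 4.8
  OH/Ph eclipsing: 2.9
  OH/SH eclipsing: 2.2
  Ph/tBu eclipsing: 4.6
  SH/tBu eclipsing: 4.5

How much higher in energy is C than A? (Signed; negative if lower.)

C (eclipsed): I(0°)/F(0°) eclipsed 2.0; Ph(120°)/OH(120°) eclipsed 2.9; SH(240°)/tBu(240°) eclipsed 4.5 → 9.4 kcal/mol.
A (eclipsed): I(0°)/OH(0°) eclipsed 2.6; Ph(120°)/tBu(120°) eclipsed 4.6; SH(240°)/F(240°) eclipsed 1.9 → 9.1 kcal/mol.
E(C) − E(A) = 9.4 − 9.1 = +0.3 kcal/mol.

+0.3 kcal/mol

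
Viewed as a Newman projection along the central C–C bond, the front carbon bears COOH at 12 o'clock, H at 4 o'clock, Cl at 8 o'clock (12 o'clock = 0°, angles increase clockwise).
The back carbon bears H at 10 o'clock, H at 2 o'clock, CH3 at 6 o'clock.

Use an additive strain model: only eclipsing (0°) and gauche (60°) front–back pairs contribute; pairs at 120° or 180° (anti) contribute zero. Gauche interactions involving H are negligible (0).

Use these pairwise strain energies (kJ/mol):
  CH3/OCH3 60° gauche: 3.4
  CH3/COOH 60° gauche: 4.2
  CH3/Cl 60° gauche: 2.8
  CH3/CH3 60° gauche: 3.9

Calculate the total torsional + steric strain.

2.8 kJ/mol

This conformer (staggered): Cl(240°)/CH3(180°) gauche 2.8 → 2.8 kJ/mol.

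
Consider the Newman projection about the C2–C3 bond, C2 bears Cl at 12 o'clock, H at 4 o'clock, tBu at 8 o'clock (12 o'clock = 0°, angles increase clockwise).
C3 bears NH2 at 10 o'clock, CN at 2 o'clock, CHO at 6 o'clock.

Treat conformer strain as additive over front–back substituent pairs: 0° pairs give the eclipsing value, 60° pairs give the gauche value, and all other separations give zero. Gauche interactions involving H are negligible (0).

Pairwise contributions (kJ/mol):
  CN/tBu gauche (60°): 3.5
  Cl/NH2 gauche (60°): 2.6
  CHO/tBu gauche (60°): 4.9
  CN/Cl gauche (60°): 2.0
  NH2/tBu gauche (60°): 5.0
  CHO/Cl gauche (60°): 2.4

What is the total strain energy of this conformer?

14.5 kJ/mol

This conformer (staggered): Cl(0°)/NH2(300°) gauche 2.6; Cl(0°)/CN(60°) gauche 2.0; tBu(240°)/NH2(300°) gauche 5.0; tBu(240°)/CHO(180°) gauche 4.9 → 14.5 kJ/mol.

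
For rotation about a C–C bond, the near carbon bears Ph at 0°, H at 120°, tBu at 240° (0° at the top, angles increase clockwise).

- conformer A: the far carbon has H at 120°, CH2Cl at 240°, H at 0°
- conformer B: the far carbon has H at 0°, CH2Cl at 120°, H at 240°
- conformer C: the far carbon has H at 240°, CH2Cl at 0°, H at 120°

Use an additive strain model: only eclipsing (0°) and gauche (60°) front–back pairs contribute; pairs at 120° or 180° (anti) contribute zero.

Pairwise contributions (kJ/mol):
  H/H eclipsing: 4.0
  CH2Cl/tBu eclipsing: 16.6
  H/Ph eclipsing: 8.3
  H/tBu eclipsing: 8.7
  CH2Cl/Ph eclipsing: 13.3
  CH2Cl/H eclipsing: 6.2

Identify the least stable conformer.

A is eclipsed. Ph at 0° is eclipsed with H at 0° (8.3); H at 120° is eclipsed with H at 120° (4.0); tBu at 240° is eclipsed with CH2Cl at 240° (16.6). Total 28.9 kJ/mol.
B is eclipsed. Ph at 0° is eclipsed with H at 0° (8.3); H at 120° is eclipsed with CH2Cl at 120° (6.2); tBu at 240° is eclipsed with H at 240° (8.7). Total 23.2 kJ/mol.
C is eclipsed. Ph at 0° is eclipsed with CH2Cl at 0° (13.3); H at 120° is eclipsed with H at 120° (4.0); tBu at 240° is eclipsed with H at 240° (8.7). Total 26.0 kJ/mol.
A has the highest total (28.9 kJ/mol).

A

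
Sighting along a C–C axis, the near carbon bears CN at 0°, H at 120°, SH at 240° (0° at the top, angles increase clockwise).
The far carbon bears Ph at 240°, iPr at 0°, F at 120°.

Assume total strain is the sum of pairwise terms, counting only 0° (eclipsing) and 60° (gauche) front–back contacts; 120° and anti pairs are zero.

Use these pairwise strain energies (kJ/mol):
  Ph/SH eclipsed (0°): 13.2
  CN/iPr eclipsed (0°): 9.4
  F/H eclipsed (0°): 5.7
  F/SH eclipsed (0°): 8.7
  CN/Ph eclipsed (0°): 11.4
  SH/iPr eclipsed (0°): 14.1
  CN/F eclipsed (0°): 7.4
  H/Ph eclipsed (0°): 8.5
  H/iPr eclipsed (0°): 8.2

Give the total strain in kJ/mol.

This conformer (eclipsed): CN(0°)/iPr(0°) eclipsed 9.4; H(120°)/F(120°) eclipsed 5.7; SH(240°)/Ph(240°) eclipsed 13.2 → 28.3 kJ/mol.

28.3 kJ/mol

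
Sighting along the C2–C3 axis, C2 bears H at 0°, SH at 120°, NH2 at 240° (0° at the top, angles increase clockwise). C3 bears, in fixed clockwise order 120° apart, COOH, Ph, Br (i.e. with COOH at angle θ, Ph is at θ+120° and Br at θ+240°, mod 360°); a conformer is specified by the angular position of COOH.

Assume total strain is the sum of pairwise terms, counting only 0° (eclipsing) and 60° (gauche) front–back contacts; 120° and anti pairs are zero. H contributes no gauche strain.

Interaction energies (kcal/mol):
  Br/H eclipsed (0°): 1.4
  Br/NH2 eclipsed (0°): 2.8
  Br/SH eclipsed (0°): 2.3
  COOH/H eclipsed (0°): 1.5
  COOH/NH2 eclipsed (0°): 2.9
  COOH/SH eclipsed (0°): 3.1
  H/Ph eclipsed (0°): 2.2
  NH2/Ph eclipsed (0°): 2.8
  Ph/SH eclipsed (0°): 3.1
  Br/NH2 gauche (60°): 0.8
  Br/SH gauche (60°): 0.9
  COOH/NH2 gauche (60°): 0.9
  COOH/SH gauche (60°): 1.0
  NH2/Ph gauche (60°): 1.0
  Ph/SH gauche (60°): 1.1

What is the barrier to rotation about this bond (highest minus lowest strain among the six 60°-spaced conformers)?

3.7 kcal/mol

COOH at 0° (eclipsed): H(0°)/COOH(0°) eclipsed 1.5; SH(120°)/Ph(120°) eclipsed 3.1; NH2(240°)/Br(240°) eclipsed 2.8 → 7.4 kcal/mol.
COOH at 60° (staggered): SH(120°)/COOH(60°) gauche 1.0; SH(120°)/Ph(180°) gauche 1.1; NH2(240°)/Ph(180°) gauche 1.0; NH2(240°)/Br(300°) gauche 0.8 → 3.9 kcal/mol.
COOH at 120° (eclipsed): H(0°)/Br(0°) eclipsed 1.4; SH(120°)/COOH(120°) eclipsed 3.1; NH2(240°)/Ph(240°) eclipsed 2.8 → 7.3 kcal/mol.
COOH at 180° (staggered): SH(120°)/COOH(180°) gauche 1.0; SH(120°)/Br(60°) gauche 0.9; NH2(240°)/COOH(180°) gauche 0.9; NH2(240°)/Ph(300°) gauche 1.0 → 3.8 kcal/mol.
COOH at 240° (eclipsed): H(0°)/Ph(0°) eclipsed 2.2; SH(120°)/Br(120°) eclipsed 2.3; NH2(240°)/COOH(240°) eclipsed 2.9 → 7.4 kcal/mol.
COOH at 300° (staggered): SH(120°)/Ph(60°) gauche 1.1; SH(120°)/Br(180°) gauche 0.9; NH2(240°)/COOH(300°) gauche 0.9; NH2(240°)/Br(180°) gauche 0.8 → 3.7 kcal/mol.
Max at 0° (7.4 kcal/mol), min at 300° (3.7 kcal/mol); barrier = 3.7 kcal/mol.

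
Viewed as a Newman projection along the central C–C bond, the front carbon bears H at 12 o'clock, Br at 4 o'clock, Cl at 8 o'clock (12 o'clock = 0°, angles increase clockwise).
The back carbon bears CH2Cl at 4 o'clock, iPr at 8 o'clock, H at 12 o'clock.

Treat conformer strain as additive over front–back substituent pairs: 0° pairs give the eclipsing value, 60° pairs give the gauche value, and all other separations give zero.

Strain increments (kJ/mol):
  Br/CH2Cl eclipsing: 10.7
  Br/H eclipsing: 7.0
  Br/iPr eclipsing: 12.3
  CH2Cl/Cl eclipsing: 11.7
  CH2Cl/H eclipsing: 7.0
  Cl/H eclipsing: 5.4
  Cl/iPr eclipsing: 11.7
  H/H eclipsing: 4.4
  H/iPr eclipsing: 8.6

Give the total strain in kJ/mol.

This conformer (eclipsed): H(0°)/H(0°) eclipsed 4.4; Br(120°)/CH2Cl(120°) eclipsed 10.7; Cl(240°)/iPr(240°) eclipsed 11.7 → 26.8 kJ/mol.

26.8 kJ/mol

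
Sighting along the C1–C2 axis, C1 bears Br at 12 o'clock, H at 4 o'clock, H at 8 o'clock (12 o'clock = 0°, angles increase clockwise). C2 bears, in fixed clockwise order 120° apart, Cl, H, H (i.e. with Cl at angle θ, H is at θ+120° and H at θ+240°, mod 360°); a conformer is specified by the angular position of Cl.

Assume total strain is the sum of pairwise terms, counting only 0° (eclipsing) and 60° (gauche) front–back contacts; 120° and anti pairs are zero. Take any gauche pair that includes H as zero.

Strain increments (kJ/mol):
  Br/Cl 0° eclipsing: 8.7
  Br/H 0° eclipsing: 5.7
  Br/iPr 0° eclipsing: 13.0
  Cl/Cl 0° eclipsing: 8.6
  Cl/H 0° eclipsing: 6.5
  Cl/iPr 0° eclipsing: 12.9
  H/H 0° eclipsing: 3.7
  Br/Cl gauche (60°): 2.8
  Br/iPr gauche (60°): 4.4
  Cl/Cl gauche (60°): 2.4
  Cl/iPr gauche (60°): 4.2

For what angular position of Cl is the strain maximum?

Cl at 0° (eclipsed): Br(0°)/Cl(0°) eclipsed 8.7; H(120°)/H(120°) eclipsed 3.7; H(240°)/H(240°) eclipsed 3.7 → 16.1 kJ/mol.
Cl at 60° (staggered): Br(0°)/Cl(60°) gauche 2.8 → 2.8 kJ/mol.
Cl at 120° (eclipsed): Br(0°)/H(0°) eclipsed 5.7; H(120°)/Cl(120°) eclipsed 6.5; H(240°)/H(240°) eclipsed 3.7 → 15.9 kJ/mol.
Cl at 180° (staggered): no non-H gauche contacts → 0.0 kJ/mol.
Cl at 240° (eclipsed): Br(0°)/H(0°) eclipsed 5.7; H(120°)/H(120°) eclipsed 3.7; H(240°)/Cl(240°) eclipsed 6.5 → 15.9 kJ/mol.
Cl at 300° (staggered): Br(0°)/Cl(300°) gauche 2.8 → 2.8 kJ/mol.
The maximum (16.1 kJ/mol) occurs with Cl at 0°.

0°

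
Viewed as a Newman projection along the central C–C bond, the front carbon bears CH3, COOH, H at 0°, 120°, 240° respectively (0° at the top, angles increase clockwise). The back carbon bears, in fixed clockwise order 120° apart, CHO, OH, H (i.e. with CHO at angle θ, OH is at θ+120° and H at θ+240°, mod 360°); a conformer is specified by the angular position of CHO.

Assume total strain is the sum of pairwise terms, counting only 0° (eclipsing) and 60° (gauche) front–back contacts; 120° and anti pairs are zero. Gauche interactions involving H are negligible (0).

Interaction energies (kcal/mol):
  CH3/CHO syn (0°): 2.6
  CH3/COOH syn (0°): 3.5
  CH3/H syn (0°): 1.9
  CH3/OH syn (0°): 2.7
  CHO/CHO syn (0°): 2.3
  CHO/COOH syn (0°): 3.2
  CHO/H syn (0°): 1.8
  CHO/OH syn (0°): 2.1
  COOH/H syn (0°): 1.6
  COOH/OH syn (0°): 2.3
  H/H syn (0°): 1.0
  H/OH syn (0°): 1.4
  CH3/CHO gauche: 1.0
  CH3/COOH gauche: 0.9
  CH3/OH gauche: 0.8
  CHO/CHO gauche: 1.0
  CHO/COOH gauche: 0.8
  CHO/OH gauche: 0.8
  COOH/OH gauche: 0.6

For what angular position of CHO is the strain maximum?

120°

CHO at 0° (eclipsed): CH3–CHO eclipsed, COOH–OH eclipsed, H–H eclipsed; 2.6 + 2.3 + 1.0 = 5.9 kcal/mol.
CHO at 60° (staggered): CH3–CHO gauche, COOH–CHO gauche, COOH–OH gauche; 1.0 + 0.8 + 0.6 = 2.4 kcal/mol.
CHO at 120° (eclipsed): CH3–H eclipsed, COOH–CHO eclipsed, H–OH eclipsed; 1.9 + 3.2 + 1.4 = 6.5 kcal/mol.
CHO at 180° (staggered): CH3–OH gauche, COOH–CHO gauche; 0.8 + 0.8 = 1.6 kcal/mol.
CHO at 240° (eclipsed): CH3–OH eclipsed, COOH–H eclipsed, H–CHO eclipsed; 2.7 + 1.6 + 1.8 = 6.1 kcal/mol.
CHO at 300° (staggered): CH3–CHO gauche, CH3–OH gauche, COOH–OH gauche; 1.0 + 0.8 + 0.6 = 2.4 kcal/mol.
The maximum (6.5 kcal/mol) occurs with CHO at 120°.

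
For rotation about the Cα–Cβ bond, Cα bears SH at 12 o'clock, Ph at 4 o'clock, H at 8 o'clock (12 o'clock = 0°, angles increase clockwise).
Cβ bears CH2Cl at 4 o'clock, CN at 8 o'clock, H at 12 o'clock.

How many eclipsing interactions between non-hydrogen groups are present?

1

Non-H eclipsing pairs: Ph(120°)/CH2Cl(120°) — 1 interaction.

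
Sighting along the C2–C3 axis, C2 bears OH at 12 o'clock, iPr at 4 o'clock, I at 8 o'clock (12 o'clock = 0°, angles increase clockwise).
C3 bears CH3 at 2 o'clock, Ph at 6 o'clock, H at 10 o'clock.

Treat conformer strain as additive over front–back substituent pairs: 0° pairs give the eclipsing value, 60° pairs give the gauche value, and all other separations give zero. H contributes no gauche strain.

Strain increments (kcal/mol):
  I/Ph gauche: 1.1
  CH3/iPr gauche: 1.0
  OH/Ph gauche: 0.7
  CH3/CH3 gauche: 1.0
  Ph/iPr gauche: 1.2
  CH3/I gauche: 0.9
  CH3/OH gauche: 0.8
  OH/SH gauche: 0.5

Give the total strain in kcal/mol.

This conformer is staggered. OH at 0° is gauche with CH3 at 60° (0.8); iPr at 120° is gauche with CH3 at 60° (1.0); iPr at 120° is gauche with Ph at 180° (1.2); I at 240° is gauche with Ph at 180° (1.1). Total 4.1 kcal/mol.

4.1 kcal/mol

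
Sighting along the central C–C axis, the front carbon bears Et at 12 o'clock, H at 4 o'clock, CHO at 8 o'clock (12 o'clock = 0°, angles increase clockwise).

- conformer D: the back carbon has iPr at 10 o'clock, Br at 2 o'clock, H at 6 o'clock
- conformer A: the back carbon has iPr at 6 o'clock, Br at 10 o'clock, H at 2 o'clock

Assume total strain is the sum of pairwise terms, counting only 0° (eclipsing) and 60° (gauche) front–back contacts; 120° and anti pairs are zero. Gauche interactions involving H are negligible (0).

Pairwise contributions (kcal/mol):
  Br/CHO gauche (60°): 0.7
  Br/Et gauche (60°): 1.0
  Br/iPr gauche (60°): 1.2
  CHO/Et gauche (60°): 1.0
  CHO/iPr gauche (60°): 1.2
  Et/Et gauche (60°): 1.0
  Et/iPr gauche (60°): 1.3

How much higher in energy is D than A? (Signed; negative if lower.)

+0.6 kcal/mol

D (staggered): Et–iPr gauche, Et–Br gauche, CHO–iPr gauche; 1.3 + 1.0 + 1.2 = 3.5 kcal/mol.
A (staggered): Et–Br gauche, CHO–iPr gauche, CHO–Br gauche; 1.0 + 1.2 + 0.7 = 2.9 kcal/mol.
E(D) − E(A) = 3.5 − 2.9 = +0.6 kcal/mol.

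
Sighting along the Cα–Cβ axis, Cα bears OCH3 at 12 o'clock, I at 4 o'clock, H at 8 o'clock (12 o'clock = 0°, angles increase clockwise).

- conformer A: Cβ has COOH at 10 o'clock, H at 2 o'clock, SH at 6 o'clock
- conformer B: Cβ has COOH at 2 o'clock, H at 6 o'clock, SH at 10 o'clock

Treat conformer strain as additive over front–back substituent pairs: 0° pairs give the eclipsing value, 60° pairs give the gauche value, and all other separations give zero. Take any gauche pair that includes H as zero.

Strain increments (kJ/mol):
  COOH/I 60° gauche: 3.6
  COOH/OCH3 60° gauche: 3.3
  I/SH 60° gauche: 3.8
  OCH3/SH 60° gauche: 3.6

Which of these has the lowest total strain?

A

A (staggered): OCH3–COOH gauche, I–SH gauche; 3.3 + 3.8 = 7.1 kJ/mol.
B (staggered): OCH3–COOH gauche, OCH3–SH gauche, I–COOH gauche; 3.3 + 3.6 + 3.6 = 10.5 kJ/mol.
A has the lowest total (7.1 kJ/mol).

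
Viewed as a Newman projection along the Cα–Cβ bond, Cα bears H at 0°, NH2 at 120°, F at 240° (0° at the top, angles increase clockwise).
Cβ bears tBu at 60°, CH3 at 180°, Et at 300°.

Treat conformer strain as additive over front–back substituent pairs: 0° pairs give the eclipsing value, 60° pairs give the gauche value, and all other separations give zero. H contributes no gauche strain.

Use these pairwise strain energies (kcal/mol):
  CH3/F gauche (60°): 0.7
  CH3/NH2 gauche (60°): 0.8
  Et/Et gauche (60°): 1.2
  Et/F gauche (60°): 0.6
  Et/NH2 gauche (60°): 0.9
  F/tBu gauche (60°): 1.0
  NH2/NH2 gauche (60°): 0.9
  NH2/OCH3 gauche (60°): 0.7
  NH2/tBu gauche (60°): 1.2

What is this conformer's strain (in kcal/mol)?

3.3 kcal/mol

This conformer (staggered): NH2(120°)/tBu(60°) gauche 1.2; NH2(120°)/CH3(180°) gauche 0.8; F(240°)/CH3(180°) gauche 0.7; F(240°)/Et(300°) gauche 0.6 → 3.3 kcal/mol.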